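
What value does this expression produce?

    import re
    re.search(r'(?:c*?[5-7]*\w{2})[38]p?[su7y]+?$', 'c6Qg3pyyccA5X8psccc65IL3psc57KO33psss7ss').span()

The match spans [30:40] → 'O33psss7ss'.

(30, 40)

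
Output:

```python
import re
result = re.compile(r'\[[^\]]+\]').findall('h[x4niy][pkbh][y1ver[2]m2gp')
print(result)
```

['[x4niy]', '[pkbh]', '[y1ver[2]']

`findall` yields the raw match text (3 of them) because the pattern has no groups.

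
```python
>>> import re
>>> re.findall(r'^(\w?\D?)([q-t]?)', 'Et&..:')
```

[('Et', '')]

Pattern: anchored at the start of the string; then optionally a word character, then optionally a non-digit (captured); then optionally a character in [q-t] (captured).
Multiple groups make `findall` return tuples — one 2-tuple for the one match.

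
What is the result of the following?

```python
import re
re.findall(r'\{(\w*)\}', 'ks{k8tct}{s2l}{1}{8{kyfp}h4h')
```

['k8tct', 's2l', '1', 'kyfp']

Matches: at [2:9] match '{k8tct}', group 1 = 'k8tct'; at [9:14] match '{s2l}', group 1 = 's2l'; at [14:17] match '{1}', group 1 = '1'; at [19:25] match '{kyfp}', group 1 = 'kyfp'.
Because there's exactly one group, `findall` drops the full match and keeps group 1 from each hit.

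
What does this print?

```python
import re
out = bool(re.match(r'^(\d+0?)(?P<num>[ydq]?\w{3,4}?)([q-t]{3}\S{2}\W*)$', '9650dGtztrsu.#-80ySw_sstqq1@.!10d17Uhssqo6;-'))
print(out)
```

False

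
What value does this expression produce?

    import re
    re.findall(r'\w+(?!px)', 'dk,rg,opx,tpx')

['dk', 'rg', 'opx', 'tpx']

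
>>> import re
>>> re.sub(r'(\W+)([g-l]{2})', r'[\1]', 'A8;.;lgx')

The pattern matches one or more of a non-word character (captured); then exactly 2 of a character in [g-l] (captured).
Matches: at [2:7] → ';.;lg'.
Each match is replaced using the text its own group 1 captured.

'A8[;.;]x'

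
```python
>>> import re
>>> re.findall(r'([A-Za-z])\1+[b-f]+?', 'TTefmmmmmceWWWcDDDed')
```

`\1` has to match the exact text group 1 already captured.
Walking the string: at [0:3] match 'TTe', group 1 = 'T'; at [4:10] match 'mmmmmc', group 1 = 'm'; at [11:15] match 'WWWc', group 1 = 'W'; at [15:19] match 'DDDe', group 1 = 'D'.
`findall` collects group 1 from each match (4 total).

['T', 'm', 'W', 'D']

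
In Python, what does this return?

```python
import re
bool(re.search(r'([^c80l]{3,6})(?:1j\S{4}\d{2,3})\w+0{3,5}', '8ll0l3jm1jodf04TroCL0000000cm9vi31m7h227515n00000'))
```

False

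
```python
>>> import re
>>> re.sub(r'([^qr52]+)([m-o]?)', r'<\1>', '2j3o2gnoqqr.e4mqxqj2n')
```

'2<j3o>2<gno>qqr<.e4m>q<x>q<j>2<n>'

This matches one or more of any character except [qr52] (captured); then optionally a character in [m-o] (captured).
Each match is replaced using the text its own group 1 captured.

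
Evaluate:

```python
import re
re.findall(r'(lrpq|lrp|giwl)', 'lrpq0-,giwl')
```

Alternation tries branches left to right and keeps the first one that lets the overall match succeed at that position.
Because there's exactly one group, `findall` drops the full match and keeps group 1 from each hit.

['lrpq', 'giwl']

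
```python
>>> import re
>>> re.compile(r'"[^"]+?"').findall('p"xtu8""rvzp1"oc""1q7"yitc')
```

['"xtu8"', '"rvzp1"', '"1q7"']

`findall` yields the raw match text (3 of them) because the pattern has no groups.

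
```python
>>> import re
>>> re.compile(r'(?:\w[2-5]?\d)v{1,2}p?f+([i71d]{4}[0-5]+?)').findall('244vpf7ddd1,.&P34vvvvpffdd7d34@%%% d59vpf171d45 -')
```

This matches a word character, then optionally a character in [2-5], then a digit (non-capturing group); then 1 to 2 of a literal 'v', then optionally the literal 'p'; then one or more of a literal 'f'; then exactly 4 of one of [i71d], then one or more of a character in [0-5] (lazy) (captured).
A `+?`/`*?`/`{m,n}?` starts at its minimum and grows only as far as needed for what follows to match.
Matches: at [0:11] match '244vpf7ddd1', group 1 = '7ddd1'; at [35:46] match 'd59vpf171d4', group 1 = '171d4'.
Because there's exactly one group, `findall` drops the full match and keeps group 1 from each hit.

['7ddd1', '171d4']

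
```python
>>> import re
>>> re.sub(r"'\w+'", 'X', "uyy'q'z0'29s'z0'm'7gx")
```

'uyyXz0Xz0X7gx'

Each match is replaced by 'X'.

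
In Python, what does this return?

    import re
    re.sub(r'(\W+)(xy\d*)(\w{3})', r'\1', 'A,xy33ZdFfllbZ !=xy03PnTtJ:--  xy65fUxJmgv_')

'A,fllbZ !=tJ:--  Jmgv_'

This matches one or more of a non-word character (captured); then the literal 'xy', then zero or more of a digit (captured); then exactly 3 of a word character (captured).
Matches: at [1:9] → ',xy33ZdF'; at [14:24] → ' !=xy03PnT'; at [26:38] → ':--  xy65fUx'.
The replacement refers to a captured group, so each match is rewritten using its own captured text.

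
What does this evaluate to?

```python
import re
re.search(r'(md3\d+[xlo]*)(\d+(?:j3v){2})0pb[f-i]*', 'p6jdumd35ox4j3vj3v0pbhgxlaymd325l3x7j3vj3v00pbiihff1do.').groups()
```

('md35ox', '4j3vj3v')

This matches the literal 'md3', then one or more of a digit, then zero or more of one of [xlo] (captured); then one or more of a digit, then the literal 'j3v' repeated 2 times (captured); then the literal '0pb', then zero or more of a character in [f-i].
Unlike `match`, `search` isn't anchored — it looks for the pattern anywhere in the string.
The match spans [5:23] → 'md35ox4j3vj3v0pbhg'.
Captured: group 1 = 'md35ox', group 2 = '4j3vj3v'.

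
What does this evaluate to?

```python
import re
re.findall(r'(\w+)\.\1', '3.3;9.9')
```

`\1` has to match the exact text group 1 already captured.
Matches: at [0:3] match '3.3', group 1 = '3'; at [4:7] match '9.9', group 1 = '9'.
One capturing group, so `findall` returns just the captured substring from each match — 2 in all.

['3', '9']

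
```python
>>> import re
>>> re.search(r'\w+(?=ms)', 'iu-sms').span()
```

The positive lookaround only admits positions where the adjacent text matches; those characters stay outside the span.
The match spans [3:4] → 's'.

(3, 4)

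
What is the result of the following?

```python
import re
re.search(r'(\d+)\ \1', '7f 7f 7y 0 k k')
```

The backreference `\1` re-matches whatever the first group consumed, character for character.
Here the pattern never matches, so the call returns None.

None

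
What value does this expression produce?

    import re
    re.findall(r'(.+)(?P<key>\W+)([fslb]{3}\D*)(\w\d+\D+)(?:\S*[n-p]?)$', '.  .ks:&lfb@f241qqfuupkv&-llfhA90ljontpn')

[('.  .ks:&lfb@f241qqfuupkv&', '-', 'llfhA', '90ljontpn')]

Pattern: one or more of any character (captured); then one or more of a non-word character (captured as 'key'); then exactly 3 of one of [fslb], then zero or more of a non-digit (captured); then a word character, then one or more of a digit, then one or more of a non-digit (captured); then zero or more of a non-whitespace character, then optionally a character in [n-p] (non-capturing group); then anchored at the end.
Matches: at [0:40] match '.  .ks:&lfb@f241qqfuupkv&-llfhA90ljontpn', groups = ('.  .ks:&lfb@f241qqfuupkv&', '-', 'llfhA', '90ljontpn').
With 4 capturing groups, `findall` returns a 4-tuple per match.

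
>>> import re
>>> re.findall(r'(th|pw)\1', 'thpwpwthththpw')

`\1` is not a pattern — it's the concrete string captured by group 1, re-applied verbatim.
`findall` collects group 1 from each match (2 total).

['pw', 'th']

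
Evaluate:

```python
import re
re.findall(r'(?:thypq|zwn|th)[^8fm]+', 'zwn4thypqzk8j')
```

['zwn4thypqzk']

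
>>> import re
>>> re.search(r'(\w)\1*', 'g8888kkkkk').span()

(0, 1)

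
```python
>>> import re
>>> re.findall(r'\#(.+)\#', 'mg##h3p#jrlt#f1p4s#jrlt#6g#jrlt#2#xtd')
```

['#h3p#jrlt#f1p4s#jrlt#6g#jrlt#2']

`findall` collects group 1 from the one match (1 total).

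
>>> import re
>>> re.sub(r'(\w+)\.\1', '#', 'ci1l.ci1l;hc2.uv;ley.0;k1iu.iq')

The backreference `\1` re-matches whatever the first group consumed, character for character.
`sub` substitutes '#' at each match site.

'#;hc2.uv;ley.0;k1iu.iq'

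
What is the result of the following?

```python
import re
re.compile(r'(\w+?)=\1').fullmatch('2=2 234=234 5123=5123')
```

The backreference `\1` re-matches whatever the first group consumed, character for character.
`re.fullmatch` requires the pattern to consume the entire string.
Here there's no way to consume every character, so the call returns None.

None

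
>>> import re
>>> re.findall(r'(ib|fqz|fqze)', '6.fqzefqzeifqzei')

The regex engine tests alternatives in the order written; an earlier branch that matches wins even if a later one would match more.
Matches: at [2:5] match 'fqz', group 1 = 'fqz'; at [6:9] match 'fqz', group 1 = 'fqz'; at [11:14] match 'fqz', group 1 = 'fqz'.
One capturing group, so `findall` returns just the captured substring from each match — 3 in all.

['fqz', 'fqz', 'fqz']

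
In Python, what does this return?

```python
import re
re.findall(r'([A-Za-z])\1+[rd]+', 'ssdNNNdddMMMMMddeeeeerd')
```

A backreference is literal: `\1` must see the identical characters the first group matched.
Scanning left to right: at [0:3] match 'ssd', group 1 = 's'; at [3:9] match 'NNNddd', group 1 = 'N'; at [9:16] match 'MMMMMdd', group 1 = 'M'; at [16:23] match 'eeeeerd', group 1 = 'e'.
With a single group, `findall` returns only what that group captured — 4 items.

['s', 'N', 'M', 'e']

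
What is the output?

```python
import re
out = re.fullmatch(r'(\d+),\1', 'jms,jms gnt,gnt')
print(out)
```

None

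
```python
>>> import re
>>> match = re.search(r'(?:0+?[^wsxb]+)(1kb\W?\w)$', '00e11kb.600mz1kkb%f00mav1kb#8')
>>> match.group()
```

'00mav1kb#8'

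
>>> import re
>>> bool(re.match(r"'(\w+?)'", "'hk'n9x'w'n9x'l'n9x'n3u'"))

`re.match` only tries the pattern at the start of the string.
The match spans [0:4] → "'hk'".

True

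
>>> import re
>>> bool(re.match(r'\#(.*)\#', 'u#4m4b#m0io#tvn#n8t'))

False

`re.match` won't scan ahead — the pattern has to work from the very first character.
Here position 0 doesn't satisfy it, so the call returns None, and `bool(None)` is False.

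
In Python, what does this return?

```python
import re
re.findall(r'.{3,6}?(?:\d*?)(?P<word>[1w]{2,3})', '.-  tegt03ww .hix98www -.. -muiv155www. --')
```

['ww', 'www', 'www']

This matches 3 to 6 of any character (lazy); then zero or more of a digit (lazy) (non-capturing group); then 2 to 3 of one of [1w] (captured as 'word').
Matches: at [2:12] match '  tegt03ww', group 1 = 'ww'; at [12:22] match ' .hix98www', group 1 = 'www'; at [26:38] match ' -muiv155www', group 1 = 'www'.
With a single group, `findall` returns only what that group captured — 3 items.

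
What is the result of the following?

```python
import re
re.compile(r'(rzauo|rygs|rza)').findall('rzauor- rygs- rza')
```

['rzauo', 'rygs', 'rza']

Branches in `(...|...)` are attempted left-to-right; the first branch that allows the whole pattern to succeed is taken.
One capturing group, so `findall` returns just the captured substring from each match — 3 in all.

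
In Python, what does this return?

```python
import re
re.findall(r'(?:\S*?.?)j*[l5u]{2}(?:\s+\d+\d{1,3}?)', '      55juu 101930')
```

['55juu 101930']

This matches zero or more of a non-whitespace character (lazy), then optionally any character (non-capturing group); then zero or more of the literal 'j', then exactly 2 of one of [l5u]; then one or more of whitespace, then one or more of a digit, then 1 to 3 of a digit (lazy) (non-capturing group).
Matches: at [6:18] → '55juu 101930'.
Since nothing is captured, `findall` lists the 1 matched substring directly.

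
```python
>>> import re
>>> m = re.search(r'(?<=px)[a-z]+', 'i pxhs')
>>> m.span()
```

(4, 6)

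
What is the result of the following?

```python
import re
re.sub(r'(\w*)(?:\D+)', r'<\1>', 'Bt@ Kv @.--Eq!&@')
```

'<Bt>'

Pattern: zero or more of a word character (captured); then one or more of a non-digit (non-capturing group).
Matches: at [0:16] → 'Bt@ Kv @.--Eq!&@'.
The replacement refers to a captured group, so each match is rewritten using its own captured text.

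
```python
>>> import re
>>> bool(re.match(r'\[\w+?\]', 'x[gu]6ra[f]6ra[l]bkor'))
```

False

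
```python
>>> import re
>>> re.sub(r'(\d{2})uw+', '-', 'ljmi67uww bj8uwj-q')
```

'ljmi- bj8uwj-q'

Pattern: exactly 2 of a digit (captured); then the literal 'u', then one or more of the literal 'w'.
Matches: at [4:9] → '67uww'.
`sub` substitutes '-' at each match site.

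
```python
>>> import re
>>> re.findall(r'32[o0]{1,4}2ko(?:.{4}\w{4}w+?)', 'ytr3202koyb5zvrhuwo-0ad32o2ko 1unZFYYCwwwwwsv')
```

This matches the literal '32', then 1 to 4 of one of [o0], then the literal '2ko'; then exactly 4 of any character, then exactly 4 of a word character, then one or more of the literal 'w' (lazy) (non-capturing group).
With no groups in the pattern, `findall` gives back each whole match — 1 here.

['3202koyb5zvrhuw']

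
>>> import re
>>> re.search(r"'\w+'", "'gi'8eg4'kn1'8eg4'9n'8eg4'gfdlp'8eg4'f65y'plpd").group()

"'gi'"

The match spans [0:4] → "'gi'".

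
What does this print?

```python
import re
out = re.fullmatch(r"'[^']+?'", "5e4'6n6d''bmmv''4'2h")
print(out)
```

`fullmatch` succeeds only if the pattern covers the string from start to end.
Here there's no way to consume every character, so the call returns None.

None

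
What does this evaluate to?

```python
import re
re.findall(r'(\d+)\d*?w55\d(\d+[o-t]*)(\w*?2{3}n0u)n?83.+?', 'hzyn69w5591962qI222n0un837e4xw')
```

[('69', '1962q', 'I222n0u')]

The pattern matches one or more of a digit (captured); then zero or more of a digit (lazy), then the literal 'w55', then a digit; then one or more of a digit, then zero or more of a character in [o-t] (captured); then zero or more of a word character (lazy), then exactly 3 of the literal '2', then the literal 'n0u' (captured); then optionally a literal 'n', then the literal '83', then one or more of any character (lazy).
Walking the string: at [4:26] match '69w5591962qI222n0un837', groups = ('69', '1962q', 'I222n0u').
With 3 capturing groups, `findall` returns a 3-tuple per match.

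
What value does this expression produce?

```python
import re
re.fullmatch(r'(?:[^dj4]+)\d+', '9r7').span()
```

For `fullmatch`, every character of the input must be accounted for by the pattern.
The match spans [0:3] → '9r7'.

(0, 3)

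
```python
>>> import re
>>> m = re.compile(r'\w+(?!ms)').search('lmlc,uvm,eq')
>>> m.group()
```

The negative lookahead/lookbehind blocks any match where the forbidden context is present.
`re.search` tries every starting position until one works.
The match spans [0:4] → 'lmlc'.

'lmlc'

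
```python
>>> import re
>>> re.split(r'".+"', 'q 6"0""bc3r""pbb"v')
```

['q 6', 'v']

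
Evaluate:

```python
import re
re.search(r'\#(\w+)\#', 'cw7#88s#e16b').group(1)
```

'88s'

`re.search` scans for the first position where the pattern succeeds.
The match spans [3:8] → '#88s#'.
Captured: group 1 = '88s'.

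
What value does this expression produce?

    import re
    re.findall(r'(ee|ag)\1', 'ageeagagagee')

['ag']

The backreference `\1` re-matches whatever the first group consumed, character for character.
One capturing group, so `findall` returns just the captured substring from the one match — 1 in all.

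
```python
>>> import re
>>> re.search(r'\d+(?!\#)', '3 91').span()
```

The negative lookahead/lookbehind blocks any match where the forbidden context is present.
`search` walks the string left to right and returns the first match it finds.
The match spans [0:1] → '3'.

(0, 1)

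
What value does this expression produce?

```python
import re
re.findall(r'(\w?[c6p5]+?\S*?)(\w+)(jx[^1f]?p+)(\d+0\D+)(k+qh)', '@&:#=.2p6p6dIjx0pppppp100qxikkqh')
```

A `+?`/`*?`/`{m,n}?` starts at its minimum and grows only as far as needed for what follows to match.
With 5 capturing groups, `findall` returns a 5-tuple per match.

[('2p', '6p6dI', 'jx0pppppp', '100qxik', 'kqh')]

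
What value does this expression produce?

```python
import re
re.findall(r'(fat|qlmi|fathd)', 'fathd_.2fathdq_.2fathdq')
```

['fat', 'fat', 'fat']

Alternation tries branches left to right and keeps the first one that lets the overall match succeed at that position.
`findall` collects group 1 from each match (3 total).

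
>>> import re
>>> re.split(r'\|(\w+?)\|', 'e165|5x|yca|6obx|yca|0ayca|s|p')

['e165', '5x', 'yca', '6obx', 'yca', '0ayca', 's|p']

Matches to split on: at [4:8] → '|5x|'; at [11:17] → '|6obx|'; at [20:27] → '|0ayca|'.
`re.split` interleaves the captured-group text with the surrounding fragments.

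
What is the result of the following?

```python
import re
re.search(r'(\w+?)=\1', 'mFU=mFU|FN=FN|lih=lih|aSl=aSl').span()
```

(0, 7)

The backreference `\1` re-matches whatever the first group consumed, character for character.
The match spans [0:7] → 'mFU=mFU'.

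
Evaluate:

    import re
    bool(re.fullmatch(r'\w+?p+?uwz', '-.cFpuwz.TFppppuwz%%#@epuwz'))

False

For `fullmatch`, every character of the input must be accounted for by the pattern.
Here the pattern can't cover the whole string, so the call returns None, and `bool(None)` is False.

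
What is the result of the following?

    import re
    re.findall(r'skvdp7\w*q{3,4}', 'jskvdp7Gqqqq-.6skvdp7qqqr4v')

['skvdp7Gqqqq', 'skvdp7qqq']

Since nothing is captured, `findall` lists the 2 matched substrings directly.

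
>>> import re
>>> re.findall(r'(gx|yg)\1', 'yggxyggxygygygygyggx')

['yg', 'yg']

`\1` is not a pattern — it's the concrete string captured by group 1, re-applied verbatim.
Scanning left to right: at [8:12] match 'ygyg', group 1 = 'yg'; at [12:16] match 'ygyg', group 1 = 'yg'.
One capturing group, so `findall` returns just the captured substring from each match — 2 in all.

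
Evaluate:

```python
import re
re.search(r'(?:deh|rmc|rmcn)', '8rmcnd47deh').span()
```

`|` is ordered: at each position the engine commits to the first alternative that works.
`search` walks the string left to right and returns the first match it finds.
The match spans [1:4] → 'rmc'.

(1, 4)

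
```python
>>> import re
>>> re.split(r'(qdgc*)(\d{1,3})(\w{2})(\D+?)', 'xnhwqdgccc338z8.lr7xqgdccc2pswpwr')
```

['xnhw', 'qdgccc', '338', 'z8', '.', 'lr7xqgdccc2pswpwr']

Pattern: the literal 'qdg', then zero or more of a literal 'c' (captured); then 1 to 3 of a digit (captured); then exactly 2 of a word character (captured); then one or more of a non-digit (lazy) (captured).
A non-greedy quantifier consumes as few characters as it can — just enough that the remainder of the pattern still matches from where it stops; whatever follows it matches normally.
Matches to split on: at [4:16] → 'qdgccc338z8.'.
Because the pattern has a capturing group, `split` also inserts each captured text between the pieces.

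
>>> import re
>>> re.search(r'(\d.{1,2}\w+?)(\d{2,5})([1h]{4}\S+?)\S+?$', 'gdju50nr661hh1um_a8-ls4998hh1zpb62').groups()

This matches a digit, then 1 to 2 of any character, then one or more of a word character (lazy) (captured); then 2 to 5 of a digit (captured); then exactly 4 of one of [1h], then one or more of a non-whitespace character (lazy) (captured); then one or more of a non-whitespace character (lazy); then anchored at the end.
A `+?`/`*?`/`{m,n}?` starts at its minimum and grows only as far as needed for what follows to match.
Unlike `match`, `search` isn't anchored — it looks for the pattern anywhere in the string.
The match spans [4:34] → '50nr661hh1um_a8-ls4998hh1zpb62'.
Captured: group 1 = '50nr', group 2 = '66', group 3 = '1hh1u'.

('50nr', '66', '1hh1u')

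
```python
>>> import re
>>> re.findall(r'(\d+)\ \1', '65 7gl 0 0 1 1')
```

`\1` is not a pattern — it's the concrete string captured by group 1, re-applied verbatim.
`findall` collects group 1 from each match (2 total).

['0', '1']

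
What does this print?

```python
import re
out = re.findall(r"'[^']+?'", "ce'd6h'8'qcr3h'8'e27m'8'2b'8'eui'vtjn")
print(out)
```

With no groups in the pattern, `findall` gives back each whole match — 5 here.

["'d6h'", "'qcr3h'", "'e27m'", "'2b'", "'eui'"]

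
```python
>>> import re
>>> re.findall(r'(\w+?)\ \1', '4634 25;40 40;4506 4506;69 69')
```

A backreference is literal: `\1` must see the identical characters the first group matched.
Scanning left to right: at [8:13] match '40 40', group 1 = '40'; at [14:23] match '4506 4506', group 1 = '4506'; at [24:29] match '69 69', group 1 = '69'.
Because there's exactly one group, `findall` drops the full match and keeps group 1 from each hit.

['40', '4506', '69']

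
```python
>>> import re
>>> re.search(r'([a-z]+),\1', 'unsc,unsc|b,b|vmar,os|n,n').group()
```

'unsc,unsc'

After group 1 captures some text, `\1` only succeeds where that same text appears again.
`search` walks the string left to right and returns the first match it finds.
The match spans [0:9] → 'unsc,unsc'.
Captured: group 1 = 'unsc'.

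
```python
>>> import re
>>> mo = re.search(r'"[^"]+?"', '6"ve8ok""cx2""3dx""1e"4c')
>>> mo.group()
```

`re.search` tries every starting position until one works.
The match spans [1:8] → '"ve8ok"'.

'"ve8ok"'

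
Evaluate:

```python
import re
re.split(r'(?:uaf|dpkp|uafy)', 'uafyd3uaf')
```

['', 'yd3', '']

The regex engine tests alternatives in the order written; an earlier branch that matches wins even if a later one would match more.
Each match becomes a cut point; 3 segments remain.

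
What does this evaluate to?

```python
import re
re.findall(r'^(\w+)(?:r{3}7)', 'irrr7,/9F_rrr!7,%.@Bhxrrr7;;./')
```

This matches anchored at the start of the string; then one or more of a word character (captured); then exactly 3 of a literal 'r', then the literal '7' (non-capturing group).
Walking the string: at [0:5] match 'irrr7', group 1 = 'i'.
One capturing group, so `findall` returns just the captured substring from the one match — 1 in all.

['i']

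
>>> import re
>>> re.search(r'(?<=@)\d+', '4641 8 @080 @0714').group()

Because the assertion is zero-width, the text it checks is not consumed and won't appear in the result.
`re.search` tries every starting position until one works.
The match spans [8:11] → '080'.

'080'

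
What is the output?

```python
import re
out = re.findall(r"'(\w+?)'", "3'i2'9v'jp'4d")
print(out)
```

Because there's exactly one group, `findall` drops the full match and keeps group 1 from each hit.

['i2', 'jp']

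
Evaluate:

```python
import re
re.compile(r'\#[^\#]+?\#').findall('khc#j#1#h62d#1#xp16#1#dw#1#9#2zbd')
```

Walking the string: at [3:6] → '#j#'; at [7:13] → '#h62d#'; at [14:20] → '#xp16#'; at [21:25] → '#dw#'; at [26:29] → '#9#'.
`findall` yields the raw match text (5 of them) because the pattern has no groups.

['#j#', '#h62d#', '#xp16#', '#dw#', '#9#']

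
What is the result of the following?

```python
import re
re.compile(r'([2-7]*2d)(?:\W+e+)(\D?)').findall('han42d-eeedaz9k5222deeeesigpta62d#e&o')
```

This matches zero or more of a character in [2-7], then the literal '2d' (captured); then one or more of a non-word character, then one or more of a literal 'e' (non-capturing group); then optionally a non-digit (captured).
Scanning left to right: at [3:11] match '42d-eeed', groups = ('42d', 'd'); at [30:36] match '62d#e&', groups = ('62d', '&').
With 2 capturing groups, `findall` returns a 2-tuple per match.

[('42d', 'd'), ('62d', '&')]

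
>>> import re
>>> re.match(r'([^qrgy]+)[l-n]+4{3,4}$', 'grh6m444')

None

Pattern: one or more of any character except [qrgy] (captured); then one or more of a character in [l-n], then 3 to 4 of the literal '4'; then anchored at the end.
`re.match` won't scan ahead — the pattern has to work from the very first character.
Here position 0 doesn't satisfy it, so the call returns None.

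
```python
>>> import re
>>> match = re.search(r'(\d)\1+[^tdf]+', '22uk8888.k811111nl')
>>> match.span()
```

(0, 18)

`\1` is not a pattern — it's the concrete string captured by group 1, re-applied verbatim.
Unlike `match`, `search` isn't anchored — it looks for the pattern anywhere in the string.
The match spans [0:18] → '22uk8888.k811111nl'.
Captured: group 1 = '2'.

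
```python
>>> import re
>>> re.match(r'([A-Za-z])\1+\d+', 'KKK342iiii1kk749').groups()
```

('K',)

After group 1 captures some text, `\1` only succeeds where that same text appears again.
`re.match` won't scan ahead — the pattern has to work from the very first character.
The match spans [0:6] → 'KKK342'.
Captured: group 1 = 'K'.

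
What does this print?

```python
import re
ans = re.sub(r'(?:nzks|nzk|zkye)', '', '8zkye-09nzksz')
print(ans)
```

8-09z

Alternation isn't longest-match — the leftmost alternative that fits at this position is chosen.
`sub` substitutes '' at each match site.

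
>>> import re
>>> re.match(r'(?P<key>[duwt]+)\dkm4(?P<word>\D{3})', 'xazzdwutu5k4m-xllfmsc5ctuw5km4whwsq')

None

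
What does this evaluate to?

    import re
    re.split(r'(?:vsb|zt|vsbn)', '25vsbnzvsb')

['25', 'nz', '']

Branches in `(...|...)` are attempted left-to-right; the first branch that allows the whole pattern to succeed is taken.
Splitting on the pattern gives 3 pieces.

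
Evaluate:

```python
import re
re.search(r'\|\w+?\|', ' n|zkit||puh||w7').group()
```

'|zkit|'

The match spans [2:8] → '|zkit|'.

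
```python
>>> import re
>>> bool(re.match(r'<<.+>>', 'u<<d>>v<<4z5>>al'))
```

False

`re.match` only tries the pattern at the start of the string.
Here the string doesn't start with a match, so the call returns None, and `bool(None)` is False.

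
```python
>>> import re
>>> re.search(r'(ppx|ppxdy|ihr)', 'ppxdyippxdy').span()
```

(0, 3)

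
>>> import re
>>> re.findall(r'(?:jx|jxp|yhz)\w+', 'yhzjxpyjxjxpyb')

Walking the string: at [0:14] → 'yhzjxpyjxjxpyb'.
With no groups in the pattern, `findall` gives back each whole match — 1 here.

['yhzjxpyjxjxpyb']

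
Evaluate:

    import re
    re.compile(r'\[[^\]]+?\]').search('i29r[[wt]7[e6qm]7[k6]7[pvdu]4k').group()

'[[wt]'

The match spans [4:9] → '[[wt]'.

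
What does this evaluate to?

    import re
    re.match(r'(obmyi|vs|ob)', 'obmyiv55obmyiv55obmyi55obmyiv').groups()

The match spans [0:5] → 'obmyi'.
Captured: group 1 = 'obmyi'.

('obmyi',)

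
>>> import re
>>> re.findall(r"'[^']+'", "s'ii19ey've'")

["'ii19ey'"]

Since nothing is captured, `findall` lists the 1 matched substring directly.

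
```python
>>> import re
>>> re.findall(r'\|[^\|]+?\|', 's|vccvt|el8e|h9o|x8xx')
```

['|vccvt|', '|h9o|']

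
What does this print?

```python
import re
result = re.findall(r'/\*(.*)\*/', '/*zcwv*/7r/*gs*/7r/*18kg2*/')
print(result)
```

['zcwv*/7r/*gs*/7r/*18kg2']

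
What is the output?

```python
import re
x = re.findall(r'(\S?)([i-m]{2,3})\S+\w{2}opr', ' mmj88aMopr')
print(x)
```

[('m', 'mj')]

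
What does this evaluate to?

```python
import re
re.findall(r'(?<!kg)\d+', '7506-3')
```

['7506', '3']

The negative lookaround is zero-width — it rules out positions where the adjacent text would match, without consuming anything.
Scanning left to right: at [0:4] → '7506'; at [5:6] → '3'.
`findall` yields the raw match text (2 of them) because the pattern has no groups.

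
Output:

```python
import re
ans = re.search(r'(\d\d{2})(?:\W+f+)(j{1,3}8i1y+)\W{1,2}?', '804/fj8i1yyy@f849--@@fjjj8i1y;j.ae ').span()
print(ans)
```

The match spans [0:13] → '804/fj8i1yyy@'.

(0, 13)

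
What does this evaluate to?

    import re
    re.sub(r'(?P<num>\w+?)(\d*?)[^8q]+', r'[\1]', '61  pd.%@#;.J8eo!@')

'[6][8]'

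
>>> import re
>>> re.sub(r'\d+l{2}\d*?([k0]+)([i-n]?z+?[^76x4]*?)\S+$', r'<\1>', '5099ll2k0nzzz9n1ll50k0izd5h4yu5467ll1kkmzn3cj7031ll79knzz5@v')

Pattern: one or more of a digit, then exactly 2 of a literal 'l', then zero or more of a digit (lazy); then one or more of one of [k0] (captured); then optionally a character in [i-n], then one or more of a literal 'z' (lazy), then zero or more of any character except [76x4] (lazy) (captured); then one or more of a non-whitespace character; then anchored at the end.
Matches: at [0:60] → '5099ll2k0nzzz9n1ll50k0izd5h4yu5467ll1kkmzn3cj7031ll79knzz5@v'.
The replacement refers to a captured group, so each match is rewritten using its own captured text.

'<k0>'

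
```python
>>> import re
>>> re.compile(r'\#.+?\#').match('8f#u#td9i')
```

None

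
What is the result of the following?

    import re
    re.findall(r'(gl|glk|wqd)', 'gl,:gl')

['gl', 'gl']

Because there's exactly one group, `findall` drops the full match and keeps group 1 from each hit.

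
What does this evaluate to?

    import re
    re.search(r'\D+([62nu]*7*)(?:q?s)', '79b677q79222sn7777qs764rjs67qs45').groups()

The pattern matches one or more of a non-digit; then zero or more of one of [62nu], then zero or more of the literal '7' (captured); then optionally the literal 'q', then a literal 's' (non-capturing group).
`re.search` scans for the first position where the pattern succeeds.
The match spans [12:20] → 'sn7777qs'.
Captured: group 1 = '7777'.

('7777',)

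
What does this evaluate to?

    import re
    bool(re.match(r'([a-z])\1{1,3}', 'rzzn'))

False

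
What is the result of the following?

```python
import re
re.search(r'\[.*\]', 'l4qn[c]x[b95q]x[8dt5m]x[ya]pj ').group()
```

'[c]x[b95q]x[8dt5m]x[ya]'

The match spans [4:27] → '[c]x[b95q]x[8dt5m]x[ya]'.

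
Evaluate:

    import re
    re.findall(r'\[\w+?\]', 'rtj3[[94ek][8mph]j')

Walking the string: at [5:11] → '[94ek]'; at [11:17] → '[8mph]'.
`findall` yields the raw match text (2 of them) because the pattern has no groups.

['[94ek]', '[8mph]']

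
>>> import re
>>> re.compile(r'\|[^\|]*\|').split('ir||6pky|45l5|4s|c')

['ir', '6pky', '4s|c']

Matches to split on: at [2:4] → '||'; at [8:14] → '|45l5|'.
`split` removes every match and returns the 3 fragments in between.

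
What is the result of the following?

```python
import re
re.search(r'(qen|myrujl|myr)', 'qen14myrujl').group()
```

The match spans [0:3] → 'qen'.

'qen'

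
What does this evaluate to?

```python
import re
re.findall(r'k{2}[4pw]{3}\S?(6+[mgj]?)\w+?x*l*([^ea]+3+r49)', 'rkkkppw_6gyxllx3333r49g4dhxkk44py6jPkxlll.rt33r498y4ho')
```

[('6g', 'x3333r49g4dhxkk44py6jPkxlll.rt33r49')]

The `?` after the quantifier makes it lazy — it takes as little as possible before letting the rest of the pattern try.
With 2 capturing groups, `findall` returns a 2-tuple per match.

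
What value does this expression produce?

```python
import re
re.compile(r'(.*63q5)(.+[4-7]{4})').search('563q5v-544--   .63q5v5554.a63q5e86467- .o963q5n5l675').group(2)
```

'e86467'

Pattern: zero or more of any character, then the literal '63', then the literal 'q5' (captured); then one or more of any character, then exactly 4 of a character in [4-7] (captured).
Unlike `match`, `search` isn't anchored — it looks for the pattern anywhere in the string.
The match spans [0:37] → '563q5v-544--   .63q5v5554.a63q5e86467'.
Captured: group 1 = '563q5v-544--   .63q5v5554.a63q5', group 2 = 'e86467'.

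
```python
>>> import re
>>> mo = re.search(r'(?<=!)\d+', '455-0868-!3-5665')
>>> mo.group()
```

'3'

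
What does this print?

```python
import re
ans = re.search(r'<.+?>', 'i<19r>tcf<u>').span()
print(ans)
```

(1, 6)

Unlike `match`, `search` isn't anchored — it looks for the pattern anywhere in the string.
The match spans [1:6] → '<19r>'.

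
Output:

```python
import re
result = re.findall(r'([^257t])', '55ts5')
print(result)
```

['s']

The pattern matches any character except [257t] (captured).
With a single group, `findall` returns only what that group captured — 1 item.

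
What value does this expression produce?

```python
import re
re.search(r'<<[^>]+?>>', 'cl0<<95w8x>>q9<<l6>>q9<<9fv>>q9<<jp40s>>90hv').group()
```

The match spans [3:12] → '<<95w8x>>'.

'<<95w8x>>'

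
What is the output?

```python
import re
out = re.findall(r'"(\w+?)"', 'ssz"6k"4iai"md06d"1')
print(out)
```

`findall` collects group 1 from each match (2 total).

['6k', 'md06d']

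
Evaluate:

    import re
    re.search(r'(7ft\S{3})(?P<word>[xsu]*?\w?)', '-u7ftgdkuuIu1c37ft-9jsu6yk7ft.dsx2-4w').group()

'7ftgdku'

Pattern: the literal '7ft', then exactly 3 of a non-whitespace character (captured); then zero or more of one of [xsu] (lazy), then optionally a word character (captured as 'word').
The match spans [2:9] → '7ftgdku'.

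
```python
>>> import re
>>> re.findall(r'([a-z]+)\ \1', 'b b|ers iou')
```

['b']

After group 1 captures some text, `\1` only succeeds where that same text appears again.
Matches: at [0:3] match 'b b', group 1 = 'b'.
`findall` collects group 1 from the one match (1 total).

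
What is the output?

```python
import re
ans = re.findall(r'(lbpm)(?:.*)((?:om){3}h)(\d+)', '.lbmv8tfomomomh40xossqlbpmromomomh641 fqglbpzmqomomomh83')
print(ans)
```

Multiple groups make `findall` return tuples — one 3-tuple for the one match.

[('lbpm', 'omomomh', '83')]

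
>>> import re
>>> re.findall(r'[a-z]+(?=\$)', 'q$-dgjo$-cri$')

['q', 'dgjo', 'cri']

The positive lookaround only admits positions where the adjacent text matches; those characters stay outside the span.
Walking the string: at [0:1] → 'q'; at [3:7] → 'dgjo'; at [9:12] → 'cri'.
`findall` yields the raw match text (3 of them) because the pattern has no groups.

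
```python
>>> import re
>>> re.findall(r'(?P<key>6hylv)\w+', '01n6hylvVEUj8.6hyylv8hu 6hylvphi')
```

This matches the literal '6hy', then the literal 'lv' (captured as 'key'); then one or more of a word character.
Walking the string: at [3:13] match '6hylvVEUj8', group 1 = '6hylv'; at [24:32] match '6hylvphi', group 1 = '6hylv'.
`findall` collects group 1 from each match (2 total).

['6hylv', '6hylv']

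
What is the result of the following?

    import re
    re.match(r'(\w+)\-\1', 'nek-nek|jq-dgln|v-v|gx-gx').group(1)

'nek'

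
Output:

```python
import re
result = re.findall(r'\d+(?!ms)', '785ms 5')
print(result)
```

['78', '5']

The negative lookahead/lookbehind blocks any match where the forbidden context is present.
With no groups in the pattern, `findall` gives back each whole match — 2 here.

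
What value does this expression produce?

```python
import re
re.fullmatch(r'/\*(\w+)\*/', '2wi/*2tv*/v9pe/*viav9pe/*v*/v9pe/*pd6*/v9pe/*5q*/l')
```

None

For `fullmatch`, every character of the input must be accounted for by the pattern.
Here there's no way to consume every character, so the call returns None.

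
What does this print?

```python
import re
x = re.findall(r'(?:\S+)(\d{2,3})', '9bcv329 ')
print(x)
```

This matches one or more of a non-whitespace character (non-capturing group); then 2 to 3 of a digit (captured).
Walking the string: at [0:7] match '9bcv329', group 1 = '29'.
Because there's exactly one group, `findall` drops the full match and keeps group 1 from the one hit.

['29']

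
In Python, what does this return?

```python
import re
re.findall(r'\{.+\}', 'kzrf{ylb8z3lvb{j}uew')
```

['{ylb8z3lvb{j}']

Matches: at [4:17] → '{ylb8z3lvb{j}'.
No capturing groups, so `findall` returns the 1 full match string.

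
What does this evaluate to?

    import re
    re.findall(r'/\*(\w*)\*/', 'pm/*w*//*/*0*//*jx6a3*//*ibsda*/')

['w', '0', 'jx6a3', 'ibsda']

With a single group, `findall` returns only what that group captured — 4 items.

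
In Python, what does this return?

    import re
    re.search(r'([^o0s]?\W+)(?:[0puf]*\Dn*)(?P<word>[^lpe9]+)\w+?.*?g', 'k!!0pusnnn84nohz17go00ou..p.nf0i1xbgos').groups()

The match spans [0:36] → 'k!!0pusnnn84nohz17go00ou..p.nf0i1xbg'.
Captured: group 1 = 'k!!', group 2 = '84nohz17go00ou..'.

('k!!', '84nohz17go00ou..')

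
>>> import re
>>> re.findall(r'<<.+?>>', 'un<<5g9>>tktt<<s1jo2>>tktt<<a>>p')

['<<5g9>>', '<<s1jo2>>', '<<a>>']

With the lazy modifier that quantifier settles for the fewest repetitions that let the rest of the pattern succeed (the atoms after it are unaffected and can still be greedy).
Since nothing is captured, `findall` lists the 3 matched substrings directly.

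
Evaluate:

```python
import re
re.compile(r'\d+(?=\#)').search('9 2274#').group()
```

'2274'

The lookaround is zero-width — it requires the adjacent text to match without consuming it, so the asserted text isn't part of the match.
Unlike `match`, `search` isn't anchored — it looks for the pattern anywhere in the string.
The match spans [2:6] → '2274'.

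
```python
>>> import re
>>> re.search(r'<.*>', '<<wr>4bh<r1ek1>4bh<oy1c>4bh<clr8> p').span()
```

(0, 33)

`re.search` tries every starting position until one works.
The match spans [0:33] → '<<wr>4bh<r1ek1>4bh<oy1c>4bh<clr8>'.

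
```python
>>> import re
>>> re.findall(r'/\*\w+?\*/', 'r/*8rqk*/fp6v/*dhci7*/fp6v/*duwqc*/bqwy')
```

Matches: at [1:9] → '/*8rqk*/'; at [13:22] → '/*dhci7*/'; at [26:35] → '/*duwqc*/'.
No capturing groups, so `findall` returns the 3 full match strings.

['/*8rqk*/', '/*dhci7*/', '/*duwqc*/']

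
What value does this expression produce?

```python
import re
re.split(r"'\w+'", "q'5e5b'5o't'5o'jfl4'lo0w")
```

['q', '5o', '5o', 'lo0w']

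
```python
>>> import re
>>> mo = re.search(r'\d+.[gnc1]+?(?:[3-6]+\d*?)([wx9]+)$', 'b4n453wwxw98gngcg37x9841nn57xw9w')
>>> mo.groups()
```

This matches one or more of a digit, then any character, then one or more of one of [gnc1] (lazy); then one or more of a character in [3-6], then zero or more of a digit (lazy) (non-capturing group); then one or more of one of [wx9] (captured); then anchored at the end.
`search` walks the string left to right and returns the first match it finds.
The match spans [20:32] → '9841nn57xw9w'.
Captured: group 1 = 'xw9w'.

('xw9w',)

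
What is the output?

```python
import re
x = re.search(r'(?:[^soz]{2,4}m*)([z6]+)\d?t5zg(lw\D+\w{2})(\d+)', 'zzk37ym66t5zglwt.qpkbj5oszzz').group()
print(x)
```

k37ym66t5zglwt.qpkbj5

This matches 2 to 4 of any character except [soz], then zero or more of the literal 'm' (non-capturing group); then one or more of one of [z6] (captured); then optionally a digit, then a literal 't', then the literal '5zg'; then the literal 'lw', then one or more of a non-digit, then exactly 2 of a word character (captured); then one or more of a digit (captured).
The match spans [2:23] → 'k37ym66t5zglwt.qpkbj5'.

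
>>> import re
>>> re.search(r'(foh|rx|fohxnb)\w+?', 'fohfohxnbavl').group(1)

`re.search` tries every starting position until one works.
The match spans [0:4] → 'fohf'.
Captured: group 1 = 'foh'.

'foh'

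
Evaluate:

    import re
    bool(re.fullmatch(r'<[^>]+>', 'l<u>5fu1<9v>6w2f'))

`re.fullmatch` is like wrapping the pattern in `^…$` (in single-line mode).
Here the string isn't matched end-to-end, so the call returns None, and `bool(None)` is False.

False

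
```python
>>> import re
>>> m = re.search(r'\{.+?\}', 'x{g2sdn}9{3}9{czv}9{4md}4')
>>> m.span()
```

(1, 8)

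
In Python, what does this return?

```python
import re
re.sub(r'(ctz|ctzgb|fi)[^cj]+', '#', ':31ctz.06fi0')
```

':31#'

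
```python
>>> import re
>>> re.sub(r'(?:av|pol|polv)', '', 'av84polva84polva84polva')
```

'84va84va84va'

Branches in `(...|...)` are attempted left-to-right; the first branch that allows the whole pattern to succeed is taken.
Matches: at [0:2] → 'av'; at [4:7] → 'pol'; at [11:14] → 'pol'; at [18:21] → 'pol'.
Each match is replaced by ''.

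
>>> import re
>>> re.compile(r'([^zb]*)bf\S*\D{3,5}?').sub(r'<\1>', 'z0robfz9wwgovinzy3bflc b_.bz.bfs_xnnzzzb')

'z<0ro>.bz<.>'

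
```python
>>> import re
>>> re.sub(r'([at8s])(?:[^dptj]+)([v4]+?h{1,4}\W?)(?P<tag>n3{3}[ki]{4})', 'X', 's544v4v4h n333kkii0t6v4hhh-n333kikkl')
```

'X0Xl'

Pattern: one of [at8s] (captured); then one or more of any character except [dptj] (non-capturing group); then one or more of one of [v4] (lazy), then 1 to 4 of the literal 'h', then optionally a non-word character (captured); then a literal 'n', then exactly 3 of a literal '3', then exactly 4 of one of [ki] (captured as 'tag').
Every occurrence is swapped for 'X'.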